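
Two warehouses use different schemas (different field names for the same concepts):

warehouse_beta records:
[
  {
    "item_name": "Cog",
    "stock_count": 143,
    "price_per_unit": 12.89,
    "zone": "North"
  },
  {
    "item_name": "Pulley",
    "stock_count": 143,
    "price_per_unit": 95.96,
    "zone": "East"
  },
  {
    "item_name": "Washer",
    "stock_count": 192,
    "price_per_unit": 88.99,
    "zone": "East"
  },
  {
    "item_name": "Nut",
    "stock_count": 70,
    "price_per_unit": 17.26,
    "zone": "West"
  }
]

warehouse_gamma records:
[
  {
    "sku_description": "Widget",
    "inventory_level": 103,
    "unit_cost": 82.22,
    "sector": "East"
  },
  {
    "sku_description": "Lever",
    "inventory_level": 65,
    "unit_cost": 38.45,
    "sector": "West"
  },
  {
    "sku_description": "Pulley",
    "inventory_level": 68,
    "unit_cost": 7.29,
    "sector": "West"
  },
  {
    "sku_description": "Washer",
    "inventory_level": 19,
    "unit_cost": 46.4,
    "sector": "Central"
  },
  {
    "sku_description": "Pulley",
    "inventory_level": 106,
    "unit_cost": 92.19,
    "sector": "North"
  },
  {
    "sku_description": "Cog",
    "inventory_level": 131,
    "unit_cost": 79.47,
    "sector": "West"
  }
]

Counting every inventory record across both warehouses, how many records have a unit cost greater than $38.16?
7

Schema mapping: "price_per_unit" (warehouse_beta) = "unit_cost" (warehouse_gamma) = unit cost

Records > $38.16 in warehouse_beta: 2
Records > $38.16 in warehouse_gamma: 5

Total count: 2 + 5 = 7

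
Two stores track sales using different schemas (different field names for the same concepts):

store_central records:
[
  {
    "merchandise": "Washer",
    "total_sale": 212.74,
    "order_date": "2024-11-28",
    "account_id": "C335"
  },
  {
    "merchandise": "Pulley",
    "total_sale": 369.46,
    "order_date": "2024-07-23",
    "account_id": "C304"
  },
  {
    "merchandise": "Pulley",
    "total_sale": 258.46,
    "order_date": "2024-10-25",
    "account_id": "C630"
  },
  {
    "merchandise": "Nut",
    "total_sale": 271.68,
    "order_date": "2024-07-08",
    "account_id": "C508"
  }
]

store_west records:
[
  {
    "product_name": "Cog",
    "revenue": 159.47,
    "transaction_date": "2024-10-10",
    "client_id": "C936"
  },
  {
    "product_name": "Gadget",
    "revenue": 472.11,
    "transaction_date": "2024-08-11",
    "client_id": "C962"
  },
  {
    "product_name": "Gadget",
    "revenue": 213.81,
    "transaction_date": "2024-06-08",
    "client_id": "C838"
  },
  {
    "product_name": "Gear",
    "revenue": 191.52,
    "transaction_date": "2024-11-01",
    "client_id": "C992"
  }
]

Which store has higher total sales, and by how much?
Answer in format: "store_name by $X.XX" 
store_central by $75.43

Schema mapping: "total_sale" (store_central) = "revenue" (store_west) = sale amount

Total for store_central: 1112.34
Total for store_west: 1036.91

Difference: |1112.34 - 1036.91| = 75.43
store_central has higher sales by $75.43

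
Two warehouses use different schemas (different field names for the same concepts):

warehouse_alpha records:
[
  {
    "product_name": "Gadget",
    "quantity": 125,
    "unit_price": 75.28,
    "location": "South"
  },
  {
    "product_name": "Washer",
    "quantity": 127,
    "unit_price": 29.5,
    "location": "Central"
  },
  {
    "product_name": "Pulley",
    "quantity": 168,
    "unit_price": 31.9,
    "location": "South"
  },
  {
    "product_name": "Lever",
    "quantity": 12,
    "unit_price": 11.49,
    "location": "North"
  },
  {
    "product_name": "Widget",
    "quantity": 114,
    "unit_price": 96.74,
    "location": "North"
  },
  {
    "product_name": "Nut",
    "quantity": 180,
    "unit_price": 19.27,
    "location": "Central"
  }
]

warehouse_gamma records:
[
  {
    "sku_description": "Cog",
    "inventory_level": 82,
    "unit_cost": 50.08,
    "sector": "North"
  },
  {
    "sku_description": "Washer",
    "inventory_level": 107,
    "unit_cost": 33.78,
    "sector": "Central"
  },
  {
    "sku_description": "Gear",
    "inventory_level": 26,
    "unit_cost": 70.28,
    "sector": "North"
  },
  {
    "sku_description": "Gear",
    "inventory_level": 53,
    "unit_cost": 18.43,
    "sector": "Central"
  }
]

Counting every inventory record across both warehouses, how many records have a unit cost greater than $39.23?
4

Schema mapping: "unit_price" (warehouse_alpha) = "unit_cost" (warehouse_gamma) = unit cost

Records > $39.23 in warehouse_alpha: 2
Records > $39.23 in warehouse_gamma: 2

Total count: 2 + 2 = 4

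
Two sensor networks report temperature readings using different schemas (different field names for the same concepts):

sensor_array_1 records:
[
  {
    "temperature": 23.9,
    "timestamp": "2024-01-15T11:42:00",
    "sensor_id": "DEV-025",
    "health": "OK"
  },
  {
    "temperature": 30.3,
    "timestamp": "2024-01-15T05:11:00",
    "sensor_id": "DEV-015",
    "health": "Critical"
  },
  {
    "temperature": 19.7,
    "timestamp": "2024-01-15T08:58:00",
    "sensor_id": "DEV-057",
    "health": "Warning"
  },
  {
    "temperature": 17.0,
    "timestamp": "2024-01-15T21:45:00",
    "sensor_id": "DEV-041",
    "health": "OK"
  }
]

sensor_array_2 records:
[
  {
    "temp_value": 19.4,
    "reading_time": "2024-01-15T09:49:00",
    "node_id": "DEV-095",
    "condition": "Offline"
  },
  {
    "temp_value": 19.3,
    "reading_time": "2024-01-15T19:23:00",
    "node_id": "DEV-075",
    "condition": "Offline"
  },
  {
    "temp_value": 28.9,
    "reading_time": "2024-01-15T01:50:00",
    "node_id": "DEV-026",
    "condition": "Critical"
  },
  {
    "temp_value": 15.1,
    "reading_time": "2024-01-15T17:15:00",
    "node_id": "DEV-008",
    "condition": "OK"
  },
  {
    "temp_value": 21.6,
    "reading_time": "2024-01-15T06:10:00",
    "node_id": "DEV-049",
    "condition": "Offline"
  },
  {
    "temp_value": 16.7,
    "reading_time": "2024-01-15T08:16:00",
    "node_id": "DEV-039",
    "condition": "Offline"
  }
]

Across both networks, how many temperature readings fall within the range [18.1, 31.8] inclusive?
7

Schema mapping: "temperature" (sensor_array_1) = "temp_value" (sensor_array_2) = temperature

Readings in [18.1, 31.8] from sensor_array_1: 3
Readings in [18.1, 31.8] from sensor_array_2: 4

Total count: 3 + 4 = 7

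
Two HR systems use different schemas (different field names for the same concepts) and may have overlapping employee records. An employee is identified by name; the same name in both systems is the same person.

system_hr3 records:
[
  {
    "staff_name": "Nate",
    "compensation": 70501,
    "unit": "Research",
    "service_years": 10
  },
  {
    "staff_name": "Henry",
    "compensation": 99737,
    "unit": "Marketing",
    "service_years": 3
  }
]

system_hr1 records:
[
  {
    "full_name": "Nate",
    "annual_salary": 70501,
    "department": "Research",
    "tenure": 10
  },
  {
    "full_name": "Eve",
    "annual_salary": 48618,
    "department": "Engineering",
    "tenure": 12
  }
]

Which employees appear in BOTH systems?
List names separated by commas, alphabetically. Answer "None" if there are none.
Nate

Schema mapping: "staff_name" (system_hr3) = "full_name" (system_hr1) = employee name

Names in system_hr3: ['Henry', 'Nate']
Names in system_hr1: ['Eve', 'Nate']

Intersection: ['Nate']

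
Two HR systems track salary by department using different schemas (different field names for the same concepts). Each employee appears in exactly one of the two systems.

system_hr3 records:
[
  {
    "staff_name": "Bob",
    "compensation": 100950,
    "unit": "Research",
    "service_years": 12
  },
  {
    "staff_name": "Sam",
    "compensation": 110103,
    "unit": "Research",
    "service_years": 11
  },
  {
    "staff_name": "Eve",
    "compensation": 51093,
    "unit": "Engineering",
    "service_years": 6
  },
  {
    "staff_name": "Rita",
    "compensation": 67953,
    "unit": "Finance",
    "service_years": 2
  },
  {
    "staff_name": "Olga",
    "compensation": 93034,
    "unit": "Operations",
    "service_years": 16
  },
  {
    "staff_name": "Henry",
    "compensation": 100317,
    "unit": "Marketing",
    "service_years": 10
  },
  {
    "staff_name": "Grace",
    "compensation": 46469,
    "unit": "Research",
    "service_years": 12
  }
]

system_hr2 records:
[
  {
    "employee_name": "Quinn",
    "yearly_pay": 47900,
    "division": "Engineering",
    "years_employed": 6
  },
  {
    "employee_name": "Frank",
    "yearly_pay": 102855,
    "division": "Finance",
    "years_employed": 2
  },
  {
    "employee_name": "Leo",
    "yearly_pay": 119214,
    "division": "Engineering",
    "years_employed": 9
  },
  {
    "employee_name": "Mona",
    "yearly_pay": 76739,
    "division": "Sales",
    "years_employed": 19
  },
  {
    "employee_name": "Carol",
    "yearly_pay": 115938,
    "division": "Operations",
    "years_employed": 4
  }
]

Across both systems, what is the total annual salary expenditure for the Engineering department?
218207

Schema mappings:
- "unit" (system_hr3) = "division" (system_hr2) = department
- "compensation" (system_hr3) = "yearly_pay" (system_hr2) = salary

Engineering salaries from system_hr3: 51093
Engineering salaries from system_hr2: 167114

Total: 51093 + 167114 = 218207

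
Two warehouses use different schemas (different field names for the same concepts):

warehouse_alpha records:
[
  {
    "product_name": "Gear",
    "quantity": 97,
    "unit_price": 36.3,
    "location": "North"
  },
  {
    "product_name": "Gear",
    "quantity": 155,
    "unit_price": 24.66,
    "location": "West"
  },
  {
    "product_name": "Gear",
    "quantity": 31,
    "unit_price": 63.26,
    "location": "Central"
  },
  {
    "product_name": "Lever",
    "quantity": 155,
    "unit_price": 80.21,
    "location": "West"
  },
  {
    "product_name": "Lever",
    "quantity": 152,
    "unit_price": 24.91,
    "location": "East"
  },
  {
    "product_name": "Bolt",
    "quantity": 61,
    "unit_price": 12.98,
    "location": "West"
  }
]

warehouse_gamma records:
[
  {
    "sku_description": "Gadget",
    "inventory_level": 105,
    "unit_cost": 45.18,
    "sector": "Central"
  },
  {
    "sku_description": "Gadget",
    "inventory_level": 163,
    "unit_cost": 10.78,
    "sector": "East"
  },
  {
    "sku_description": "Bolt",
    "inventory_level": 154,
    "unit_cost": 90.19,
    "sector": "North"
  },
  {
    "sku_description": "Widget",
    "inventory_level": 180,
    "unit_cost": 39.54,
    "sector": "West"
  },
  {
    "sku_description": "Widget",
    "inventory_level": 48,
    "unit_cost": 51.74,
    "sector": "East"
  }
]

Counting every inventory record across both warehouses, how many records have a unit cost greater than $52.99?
3

Schema mapping: "unit_price" (warehouse_alpha) = "unit_cost" (warehouse_gamma) = unit cost

Records > $52.99 in warehouse_alpha: 2
Records > $52.99 in warehouse_gamma: 1

Total count: 2 + 1 = 3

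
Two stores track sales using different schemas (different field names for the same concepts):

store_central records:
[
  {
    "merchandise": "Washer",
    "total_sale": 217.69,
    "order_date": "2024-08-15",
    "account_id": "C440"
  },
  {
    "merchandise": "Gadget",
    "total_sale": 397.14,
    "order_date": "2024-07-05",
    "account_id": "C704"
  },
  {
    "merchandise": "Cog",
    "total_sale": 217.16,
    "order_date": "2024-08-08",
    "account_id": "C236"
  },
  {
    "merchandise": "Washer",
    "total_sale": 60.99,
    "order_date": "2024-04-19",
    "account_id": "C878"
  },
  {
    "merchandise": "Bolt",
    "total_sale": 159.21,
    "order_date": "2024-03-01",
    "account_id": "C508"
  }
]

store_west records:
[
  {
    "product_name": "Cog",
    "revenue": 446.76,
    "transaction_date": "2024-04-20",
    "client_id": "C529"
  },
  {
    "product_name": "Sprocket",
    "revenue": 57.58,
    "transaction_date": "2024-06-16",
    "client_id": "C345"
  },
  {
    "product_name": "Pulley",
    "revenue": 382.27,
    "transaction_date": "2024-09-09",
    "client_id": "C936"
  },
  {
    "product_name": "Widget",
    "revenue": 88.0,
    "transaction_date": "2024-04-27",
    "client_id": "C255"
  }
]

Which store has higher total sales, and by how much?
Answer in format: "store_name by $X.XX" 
store_central by $77.58

Schema mapping: "total_sale" (store_central) = "revenue" (store_west) = sale amount

Total for store_central: 1052.19
Total for store_west: 974.61

Difference: |1052.19 - 974.61| = 77.58
store_central has higher sales by $77.58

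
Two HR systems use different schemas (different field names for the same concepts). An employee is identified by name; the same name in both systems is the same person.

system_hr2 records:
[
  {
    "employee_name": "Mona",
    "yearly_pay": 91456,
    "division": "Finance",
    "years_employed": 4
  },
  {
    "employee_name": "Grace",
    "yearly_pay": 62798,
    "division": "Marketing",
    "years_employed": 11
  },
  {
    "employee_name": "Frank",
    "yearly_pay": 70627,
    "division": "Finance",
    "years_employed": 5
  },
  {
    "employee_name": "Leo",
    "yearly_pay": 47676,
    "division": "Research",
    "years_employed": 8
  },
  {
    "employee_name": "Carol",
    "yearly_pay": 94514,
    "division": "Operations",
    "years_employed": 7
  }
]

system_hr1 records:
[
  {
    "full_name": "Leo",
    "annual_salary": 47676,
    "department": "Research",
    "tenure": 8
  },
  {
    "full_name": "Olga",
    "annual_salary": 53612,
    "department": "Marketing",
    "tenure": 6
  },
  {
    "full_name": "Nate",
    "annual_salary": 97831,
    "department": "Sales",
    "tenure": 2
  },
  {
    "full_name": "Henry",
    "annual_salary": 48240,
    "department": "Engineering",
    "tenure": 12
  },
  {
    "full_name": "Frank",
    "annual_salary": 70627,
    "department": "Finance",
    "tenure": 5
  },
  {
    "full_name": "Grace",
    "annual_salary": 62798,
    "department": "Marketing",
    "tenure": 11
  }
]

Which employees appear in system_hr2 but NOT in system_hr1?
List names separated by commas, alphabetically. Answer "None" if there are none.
Carol, Mona

Schema mapping: "employee_name" (system_hr2) = "full_name" (system_hr1) = employee name

Names in system_hr2: ['Carol', 'Frank', 'Grace', 'Leo', 'Mona']
Names in system_hr1: ['Frank', 'Grace', 'Henry', 'Leo', 'Nate', 'Olga']

In system_hr2 but not system_hr1: ['Carol', 'Mona']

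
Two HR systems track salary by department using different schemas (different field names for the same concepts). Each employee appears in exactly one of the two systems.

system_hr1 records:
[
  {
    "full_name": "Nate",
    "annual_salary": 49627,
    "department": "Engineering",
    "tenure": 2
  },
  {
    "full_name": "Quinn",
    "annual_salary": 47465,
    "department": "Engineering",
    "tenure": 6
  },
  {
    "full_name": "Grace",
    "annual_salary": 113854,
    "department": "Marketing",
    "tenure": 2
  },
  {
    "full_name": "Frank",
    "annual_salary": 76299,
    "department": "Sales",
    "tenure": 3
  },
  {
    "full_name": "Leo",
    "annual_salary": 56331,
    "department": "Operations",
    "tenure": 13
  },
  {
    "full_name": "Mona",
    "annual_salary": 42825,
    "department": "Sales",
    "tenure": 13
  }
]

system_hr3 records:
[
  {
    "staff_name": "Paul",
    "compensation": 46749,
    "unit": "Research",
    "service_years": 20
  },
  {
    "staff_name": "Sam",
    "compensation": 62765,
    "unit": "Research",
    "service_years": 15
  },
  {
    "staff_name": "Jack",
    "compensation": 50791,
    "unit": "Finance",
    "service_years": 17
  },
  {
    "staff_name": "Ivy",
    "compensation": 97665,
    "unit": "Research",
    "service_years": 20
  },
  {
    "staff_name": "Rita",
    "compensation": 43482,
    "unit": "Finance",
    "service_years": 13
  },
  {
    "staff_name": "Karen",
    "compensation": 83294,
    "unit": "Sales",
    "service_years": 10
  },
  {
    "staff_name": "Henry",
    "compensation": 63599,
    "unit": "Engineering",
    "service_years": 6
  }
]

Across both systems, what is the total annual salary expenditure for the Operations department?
56331

Schema mappings:
- "department" (system_hr1) = "unit" (system_hr3) = department
- "annual_salary" (system_hr1) = "compensation" (system_hr3) = salary

Operations salaries from system_hr1: 56331
Operations salaries from system_hr3: 0

Total: 56331 + 0 = 56331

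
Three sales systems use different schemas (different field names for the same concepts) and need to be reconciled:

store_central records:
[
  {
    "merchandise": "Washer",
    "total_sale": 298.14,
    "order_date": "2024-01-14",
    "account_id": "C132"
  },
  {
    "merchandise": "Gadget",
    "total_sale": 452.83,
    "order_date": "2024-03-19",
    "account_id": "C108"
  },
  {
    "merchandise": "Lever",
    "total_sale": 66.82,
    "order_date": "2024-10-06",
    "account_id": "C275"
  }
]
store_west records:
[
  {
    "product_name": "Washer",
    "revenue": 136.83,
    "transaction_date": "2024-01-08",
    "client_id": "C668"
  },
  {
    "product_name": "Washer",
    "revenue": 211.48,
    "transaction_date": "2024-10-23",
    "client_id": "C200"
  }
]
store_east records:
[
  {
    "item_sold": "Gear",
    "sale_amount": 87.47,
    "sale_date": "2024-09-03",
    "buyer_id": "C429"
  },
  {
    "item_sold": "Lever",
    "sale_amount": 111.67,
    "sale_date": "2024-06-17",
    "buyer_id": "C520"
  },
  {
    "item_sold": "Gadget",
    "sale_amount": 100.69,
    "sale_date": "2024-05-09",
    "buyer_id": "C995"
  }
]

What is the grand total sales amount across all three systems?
1465.93

Schema reconciliation - all amount fields map to sale amount:

store_central (total_sale): 817.79
store_west (revenue): 348.31
store_east (sale_amount): 299.83

Grand total: 1465.93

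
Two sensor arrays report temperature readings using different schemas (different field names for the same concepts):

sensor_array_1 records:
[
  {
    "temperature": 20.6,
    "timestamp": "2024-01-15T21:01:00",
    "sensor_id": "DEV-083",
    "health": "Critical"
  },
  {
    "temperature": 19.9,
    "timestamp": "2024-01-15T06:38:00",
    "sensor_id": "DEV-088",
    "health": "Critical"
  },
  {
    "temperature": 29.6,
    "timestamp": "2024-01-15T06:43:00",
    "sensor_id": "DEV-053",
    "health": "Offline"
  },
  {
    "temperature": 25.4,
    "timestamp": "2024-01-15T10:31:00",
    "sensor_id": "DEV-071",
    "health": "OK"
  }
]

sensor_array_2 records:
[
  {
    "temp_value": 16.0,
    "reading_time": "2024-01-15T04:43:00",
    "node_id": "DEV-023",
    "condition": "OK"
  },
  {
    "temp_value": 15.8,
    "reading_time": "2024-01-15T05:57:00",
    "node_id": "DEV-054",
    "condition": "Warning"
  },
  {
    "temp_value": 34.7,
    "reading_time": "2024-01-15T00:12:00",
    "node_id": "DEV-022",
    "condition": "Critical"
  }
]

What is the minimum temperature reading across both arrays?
15.8

Schema mapping: "temperature" (sensor_array_1) = "temp_value" (sensor_array_2) = temperature reading

Minimum in sensor_array_1: 19.9
Minimum in sensor_array_2: 15.8

Overall minimum: min(19.9, 15.8) = 15.8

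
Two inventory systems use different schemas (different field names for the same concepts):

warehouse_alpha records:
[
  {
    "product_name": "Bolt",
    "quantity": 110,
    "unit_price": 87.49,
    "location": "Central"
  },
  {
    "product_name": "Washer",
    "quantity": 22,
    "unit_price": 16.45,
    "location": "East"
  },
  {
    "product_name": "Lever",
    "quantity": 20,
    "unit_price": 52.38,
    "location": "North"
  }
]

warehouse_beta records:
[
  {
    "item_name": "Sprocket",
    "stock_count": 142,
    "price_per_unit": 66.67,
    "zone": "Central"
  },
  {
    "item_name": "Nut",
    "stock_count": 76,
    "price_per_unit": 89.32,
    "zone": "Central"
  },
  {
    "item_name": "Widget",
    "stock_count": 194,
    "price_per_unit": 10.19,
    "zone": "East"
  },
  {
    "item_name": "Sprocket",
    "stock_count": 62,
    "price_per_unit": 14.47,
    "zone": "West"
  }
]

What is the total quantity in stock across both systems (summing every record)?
626

To reconcile these schemas, identify the field holding the quantity in stock in each system:
1. In warehouse_alpha it is "quantity"
2. In warehouse_beta it is "stock_count"

From warehouse_alpha: 110 + 22 + 20 = 152
From warehouse_beta: 142 + 76 + 194 + 62 = 474

Total: 152 + 474 = 626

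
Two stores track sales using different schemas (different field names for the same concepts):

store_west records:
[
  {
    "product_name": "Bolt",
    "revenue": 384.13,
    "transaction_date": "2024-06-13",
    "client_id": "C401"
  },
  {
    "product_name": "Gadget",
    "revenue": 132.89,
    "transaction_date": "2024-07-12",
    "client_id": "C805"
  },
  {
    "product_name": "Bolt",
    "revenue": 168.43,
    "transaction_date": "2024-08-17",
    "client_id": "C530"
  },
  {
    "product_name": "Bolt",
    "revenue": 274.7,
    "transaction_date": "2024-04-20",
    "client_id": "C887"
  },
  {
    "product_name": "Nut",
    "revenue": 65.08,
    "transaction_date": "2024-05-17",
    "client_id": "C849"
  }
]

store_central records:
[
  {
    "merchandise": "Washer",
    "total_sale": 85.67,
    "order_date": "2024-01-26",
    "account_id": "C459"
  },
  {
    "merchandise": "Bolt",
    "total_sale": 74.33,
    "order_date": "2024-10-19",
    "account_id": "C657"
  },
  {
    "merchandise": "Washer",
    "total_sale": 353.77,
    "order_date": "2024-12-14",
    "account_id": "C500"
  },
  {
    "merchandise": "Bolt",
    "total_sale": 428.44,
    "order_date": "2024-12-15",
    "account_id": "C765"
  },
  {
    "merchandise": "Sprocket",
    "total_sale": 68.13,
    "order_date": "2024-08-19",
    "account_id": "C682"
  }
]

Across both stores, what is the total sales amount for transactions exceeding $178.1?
1441.04

Schema mapping: "revenue" (store_west) = "total_sale" (store_central) = sale amount

Sum of sales > $178.1 in store_west: 658.83
Sum of sales > $178.1 in store_central: 782.21

Total: 658.83 + 782.21 = 1441.04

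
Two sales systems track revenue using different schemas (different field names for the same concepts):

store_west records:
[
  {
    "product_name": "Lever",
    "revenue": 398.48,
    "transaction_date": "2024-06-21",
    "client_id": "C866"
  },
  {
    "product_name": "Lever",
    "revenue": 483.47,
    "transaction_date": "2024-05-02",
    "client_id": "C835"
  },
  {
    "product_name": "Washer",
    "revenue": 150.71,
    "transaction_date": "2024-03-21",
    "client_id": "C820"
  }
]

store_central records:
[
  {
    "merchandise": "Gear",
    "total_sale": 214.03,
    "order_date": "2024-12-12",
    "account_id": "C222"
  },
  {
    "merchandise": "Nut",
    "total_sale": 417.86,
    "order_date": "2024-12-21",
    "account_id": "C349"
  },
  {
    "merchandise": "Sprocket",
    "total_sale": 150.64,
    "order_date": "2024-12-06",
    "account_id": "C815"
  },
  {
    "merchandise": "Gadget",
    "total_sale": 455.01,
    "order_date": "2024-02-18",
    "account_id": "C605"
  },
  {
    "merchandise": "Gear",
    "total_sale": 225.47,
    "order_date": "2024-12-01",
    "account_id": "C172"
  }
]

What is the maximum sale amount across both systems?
483.47

Reconcile: "revenue" (store_west) = "total_sale" (store_central) = sale amount

Maximum in store_west: 483.47
Maximum in store_central: 455.01

Overall maximum: max(483.47, 455.01) = 483.47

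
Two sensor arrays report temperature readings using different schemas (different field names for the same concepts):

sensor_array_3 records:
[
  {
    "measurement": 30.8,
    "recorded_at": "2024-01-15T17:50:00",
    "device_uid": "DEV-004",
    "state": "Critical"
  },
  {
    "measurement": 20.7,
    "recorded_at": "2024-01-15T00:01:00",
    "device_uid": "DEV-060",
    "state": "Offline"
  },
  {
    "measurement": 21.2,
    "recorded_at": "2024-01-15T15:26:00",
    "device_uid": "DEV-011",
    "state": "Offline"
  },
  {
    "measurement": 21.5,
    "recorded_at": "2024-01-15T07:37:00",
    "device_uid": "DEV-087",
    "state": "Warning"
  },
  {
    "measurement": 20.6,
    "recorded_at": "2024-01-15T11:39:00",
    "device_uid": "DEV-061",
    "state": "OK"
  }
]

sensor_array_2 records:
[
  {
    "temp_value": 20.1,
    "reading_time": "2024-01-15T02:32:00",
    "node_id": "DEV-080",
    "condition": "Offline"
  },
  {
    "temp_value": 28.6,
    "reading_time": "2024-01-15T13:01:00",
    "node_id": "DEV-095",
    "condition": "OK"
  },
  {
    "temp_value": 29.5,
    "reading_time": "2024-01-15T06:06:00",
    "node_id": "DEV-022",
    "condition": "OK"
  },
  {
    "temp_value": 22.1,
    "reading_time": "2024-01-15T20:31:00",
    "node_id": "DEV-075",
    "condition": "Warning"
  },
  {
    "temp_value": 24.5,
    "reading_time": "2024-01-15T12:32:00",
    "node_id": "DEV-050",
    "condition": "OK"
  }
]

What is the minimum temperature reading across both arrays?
20.1

Schema mapping: "measurement" (sensor_array_3) = "temp_value" (sensor_array_2) = temperature reading

Minimum in sensor_array_3: 20.6
Minimum in sensor_array_2: 20.1

Overall minimum: min(20.6, 20.1) = 20.1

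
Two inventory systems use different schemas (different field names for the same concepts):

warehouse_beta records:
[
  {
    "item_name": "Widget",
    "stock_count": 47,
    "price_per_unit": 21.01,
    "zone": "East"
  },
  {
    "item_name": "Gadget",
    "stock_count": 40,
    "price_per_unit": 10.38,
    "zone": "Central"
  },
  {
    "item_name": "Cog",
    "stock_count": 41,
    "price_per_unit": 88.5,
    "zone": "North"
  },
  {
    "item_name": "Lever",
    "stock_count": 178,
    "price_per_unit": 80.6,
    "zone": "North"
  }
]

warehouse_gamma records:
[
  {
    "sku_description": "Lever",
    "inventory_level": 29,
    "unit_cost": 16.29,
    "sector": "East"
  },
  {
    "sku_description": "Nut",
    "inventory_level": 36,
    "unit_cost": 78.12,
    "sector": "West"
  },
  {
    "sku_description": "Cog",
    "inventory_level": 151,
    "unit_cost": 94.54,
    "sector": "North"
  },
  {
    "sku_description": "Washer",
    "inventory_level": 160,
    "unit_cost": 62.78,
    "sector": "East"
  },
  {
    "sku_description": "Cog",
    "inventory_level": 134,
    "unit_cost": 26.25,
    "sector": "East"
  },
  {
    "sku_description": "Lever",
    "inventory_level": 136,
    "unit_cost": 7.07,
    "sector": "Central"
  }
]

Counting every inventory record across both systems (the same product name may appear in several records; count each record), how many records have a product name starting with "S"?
0

Schema mapping: "item_name" (warehouse_beta) = "sku_description" (warehouse_gamma) = product name

Records with product name starting with "S" in warehouse_beta: 0
Records with product name starting with "S" in warehouse_gamma: 0

Total: 0 + 0 = 0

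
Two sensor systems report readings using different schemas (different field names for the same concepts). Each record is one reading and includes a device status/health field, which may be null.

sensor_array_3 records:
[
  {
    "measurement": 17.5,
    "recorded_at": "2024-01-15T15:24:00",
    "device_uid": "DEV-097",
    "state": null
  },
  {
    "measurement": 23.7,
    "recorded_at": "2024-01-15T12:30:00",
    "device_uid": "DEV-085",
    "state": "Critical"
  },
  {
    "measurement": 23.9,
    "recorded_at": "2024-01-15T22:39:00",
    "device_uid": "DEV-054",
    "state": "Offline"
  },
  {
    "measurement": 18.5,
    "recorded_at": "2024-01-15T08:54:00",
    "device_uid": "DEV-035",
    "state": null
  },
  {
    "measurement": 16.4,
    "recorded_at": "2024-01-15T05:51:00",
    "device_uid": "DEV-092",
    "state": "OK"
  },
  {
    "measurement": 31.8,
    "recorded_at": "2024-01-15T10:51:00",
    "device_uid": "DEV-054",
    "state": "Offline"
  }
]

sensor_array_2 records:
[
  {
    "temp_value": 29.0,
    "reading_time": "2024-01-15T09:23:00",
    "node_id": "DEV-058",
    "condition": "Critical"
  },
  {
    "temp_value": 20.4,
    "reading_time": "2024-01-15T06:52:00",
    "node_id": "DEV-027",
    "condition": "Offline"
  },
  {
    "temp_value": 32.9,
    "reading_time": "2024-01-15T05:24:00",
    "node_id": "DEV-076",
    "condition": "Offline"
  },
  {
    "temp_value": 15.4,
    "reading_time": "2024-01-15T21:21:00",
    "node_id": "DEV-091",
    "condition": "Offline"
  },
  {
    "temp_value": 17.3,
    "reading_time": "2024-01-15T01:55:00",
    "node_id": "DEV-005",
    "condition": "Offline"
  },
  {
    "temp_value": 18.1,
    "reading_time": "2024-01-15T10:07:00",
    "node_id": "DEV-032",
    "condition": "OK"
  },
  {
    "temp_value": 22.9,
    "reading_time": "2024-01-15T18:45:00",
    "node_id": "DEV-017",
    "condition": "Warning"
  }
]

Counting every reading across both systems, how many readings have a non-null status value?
11

Schema mapping: "state" (sensor_array_3) = "condition" (sensor_array_2) = status

Non-null in sensor_array_3: 4
Non-null in sensor_array_2: 7

Total non-null: 4 + 7 = 11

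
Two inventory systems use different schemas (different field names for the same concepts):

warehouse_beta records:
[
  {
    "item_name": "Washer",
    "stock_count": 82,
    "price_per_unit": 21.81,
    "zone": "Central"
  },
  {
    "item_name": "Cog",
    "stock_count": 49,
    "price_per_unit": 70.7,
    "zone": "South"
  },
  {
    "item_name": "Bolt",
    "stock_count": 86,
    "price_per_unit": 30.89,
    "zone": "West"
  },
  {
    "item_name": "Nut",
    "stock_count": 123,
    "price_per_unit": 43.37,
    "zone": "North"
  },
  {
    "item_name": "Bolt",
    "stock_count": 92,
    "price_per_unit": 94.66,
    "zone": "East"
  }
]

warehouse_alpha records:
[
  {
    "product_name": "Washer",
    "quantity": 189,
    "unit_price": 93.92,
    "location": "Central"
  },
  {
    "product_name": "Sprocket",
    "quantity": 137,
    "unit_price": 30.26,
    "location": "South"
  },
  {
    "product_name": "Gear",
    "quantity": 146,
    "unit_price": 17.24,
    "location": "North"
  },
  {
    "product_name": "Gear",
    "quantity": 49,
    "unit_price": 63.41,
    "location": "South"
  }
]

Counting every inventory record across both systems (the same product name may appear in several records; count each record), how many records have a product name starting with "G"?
2

Schema mapping: "item_name" (warehouse_beta) = "product_name" (warehouse_alpha) = product name

Records with product name starting with "G" in warehouse_beta: 0
Records with product name starting with "G" in warehouse_alpha: 2

Total: 0 + 2 = 2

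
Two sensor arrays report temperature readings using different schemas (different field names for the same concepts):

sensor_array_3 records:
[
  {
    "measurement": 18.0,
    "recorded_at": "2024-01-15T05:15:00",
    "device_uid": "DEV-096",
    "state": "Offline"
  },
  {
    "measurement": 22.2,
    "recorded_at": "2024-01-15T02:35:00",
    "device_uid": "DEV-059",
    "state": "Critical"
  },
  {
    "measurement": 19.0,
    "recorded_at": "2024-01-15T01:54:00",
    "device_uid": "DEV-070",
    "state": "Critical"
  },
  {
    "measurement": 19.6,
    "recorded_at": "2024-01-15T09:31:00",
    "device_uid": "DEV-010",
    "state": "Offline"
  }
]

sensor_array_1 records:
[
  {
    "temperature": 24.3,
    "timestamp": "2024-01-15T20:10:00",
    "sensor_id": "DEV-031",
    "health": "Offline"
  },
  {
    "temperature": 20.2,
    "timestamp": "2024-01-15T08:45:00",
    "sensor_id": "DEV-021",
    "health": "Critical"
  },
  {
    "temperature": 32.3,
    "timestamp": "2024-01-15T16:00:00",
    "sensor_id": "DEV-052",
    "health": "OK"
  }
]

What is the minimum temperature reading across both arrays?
18.0

Schema mapping: "measurement" (sensor_array_3) = "temperature" (sensor_array_1) = temperature reading

Minimum in sensor_array_3: 18.0
Minimum in sensor_array_1: 20.2

Overall minimum: min(18.0, 20.2) = 18.0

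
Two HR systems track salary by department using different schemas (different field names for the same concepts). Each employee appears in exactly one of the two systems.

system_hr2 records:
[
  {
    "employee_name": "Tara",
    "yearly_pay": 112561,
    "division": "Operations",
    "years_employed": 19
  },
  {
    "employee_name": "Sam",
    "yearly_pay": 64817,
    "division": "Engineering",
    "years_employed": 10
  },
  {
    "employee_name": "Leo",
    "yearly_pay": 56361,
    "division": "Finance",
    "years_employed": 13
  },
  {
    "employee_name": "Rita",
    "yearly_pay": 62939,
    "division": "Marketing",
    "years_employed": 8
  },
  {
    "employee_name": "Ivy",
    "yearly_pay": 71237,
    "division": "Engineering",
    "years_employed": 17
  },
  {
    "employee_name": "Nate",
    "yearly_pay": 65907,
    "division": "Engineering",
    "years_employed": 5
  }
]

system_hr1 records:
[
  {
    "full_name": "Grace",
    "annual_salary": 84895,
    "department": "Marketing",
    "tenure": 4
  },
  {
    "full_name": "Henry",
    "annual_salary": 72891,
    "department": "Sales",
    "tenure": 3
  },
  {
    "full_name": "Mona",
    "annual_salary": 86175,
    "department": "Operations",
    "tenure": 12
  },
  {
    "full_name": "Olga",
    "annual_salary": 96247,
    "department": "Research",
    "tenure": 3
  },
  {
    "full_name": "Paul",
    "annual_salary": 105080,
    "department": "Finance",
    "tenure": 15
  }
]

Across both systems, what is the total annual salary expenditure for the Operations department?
198736

Schema mappings:
- "division" (system_hr2) = "department" (system_hr1) = department
- "yearly_pay" (system_hr2) = "annual_salary" (system_hr1) = salary

Operations salaries from system_hr2: 112561
Operations salaries from system_hr1: 86175

Total: 112561 + 86175 = 198736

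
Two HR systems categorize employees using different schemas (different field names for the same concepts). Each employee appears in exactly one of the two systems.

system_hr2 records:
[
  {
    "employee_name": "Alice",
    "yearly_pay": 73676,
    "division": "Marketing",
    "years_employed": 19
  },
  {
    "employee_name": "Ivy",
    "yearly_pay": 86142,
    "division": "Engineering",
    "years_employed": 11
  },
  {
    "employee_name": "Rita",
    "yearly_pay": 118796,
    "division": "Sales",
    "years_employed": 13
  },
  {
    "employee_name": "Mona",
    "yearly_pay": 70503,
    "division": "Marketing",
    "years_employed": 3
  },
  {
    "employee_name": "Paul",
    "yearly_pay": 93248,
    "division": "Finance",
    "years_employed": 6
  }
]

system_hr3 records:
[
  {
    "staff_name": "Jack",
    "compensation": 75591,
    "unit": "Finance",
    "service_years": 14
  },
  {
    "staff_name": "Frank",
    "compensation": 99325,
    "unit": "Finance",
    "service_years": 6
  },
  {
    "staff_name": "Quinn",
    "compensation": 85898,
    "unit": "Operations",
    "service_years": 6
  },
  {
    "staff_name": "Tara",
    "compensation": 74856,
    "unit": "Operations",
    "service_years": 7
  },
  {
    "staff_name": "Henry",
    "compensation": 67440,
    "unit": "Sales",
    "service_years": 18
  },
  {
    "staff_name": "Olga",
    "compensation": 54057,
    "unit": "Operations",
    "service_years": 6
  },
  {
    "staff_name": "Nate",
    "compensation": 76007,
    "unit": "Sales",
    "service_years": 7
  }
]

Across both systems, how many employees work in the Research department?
0

Schema mapping: "division" (system_hr2) = "unit" (system_hr3) = department

Research employees in system_hr2: 0
Research employees in system_hr3: 0

Total in Research: 0 + 0 = 0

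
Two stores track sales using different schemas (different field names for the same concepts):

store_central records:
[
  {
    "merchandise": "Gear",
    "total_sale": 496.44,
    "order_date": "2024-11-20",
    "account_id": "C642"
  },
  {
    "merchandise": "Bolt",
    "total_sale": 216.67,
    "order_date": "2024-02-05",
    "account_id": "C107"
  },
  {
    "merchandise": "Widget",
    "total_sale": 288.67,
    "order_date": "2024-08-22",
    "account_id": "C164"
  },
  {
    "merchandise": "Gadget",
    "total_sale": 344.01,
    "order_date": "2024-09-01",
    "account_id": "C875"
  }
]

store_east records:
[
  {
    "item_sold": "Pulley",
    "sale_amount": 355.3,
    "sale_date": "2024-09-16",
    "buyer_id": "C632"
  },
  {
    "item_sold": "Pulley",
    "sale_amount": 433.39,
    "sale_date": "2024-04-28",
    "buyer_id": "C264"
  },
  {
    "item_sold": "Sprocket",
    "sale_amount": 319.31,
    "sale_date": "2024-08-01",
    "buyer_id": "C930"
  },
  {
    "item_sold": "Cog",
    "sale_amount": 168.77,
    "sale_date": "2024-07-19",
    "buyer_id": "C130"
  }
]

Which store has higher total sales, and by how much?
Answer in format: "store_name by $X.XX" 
store_central by $69.02

Schema mapping: "total_sale" (store_central) = "sale_amount" (store_east) = sale amount

Total for store_central: 1345.79
Total for store_east: 1276.77

Difference: |1345.79 - 1276.77| = 69.02
store_central has higher sales by $69.02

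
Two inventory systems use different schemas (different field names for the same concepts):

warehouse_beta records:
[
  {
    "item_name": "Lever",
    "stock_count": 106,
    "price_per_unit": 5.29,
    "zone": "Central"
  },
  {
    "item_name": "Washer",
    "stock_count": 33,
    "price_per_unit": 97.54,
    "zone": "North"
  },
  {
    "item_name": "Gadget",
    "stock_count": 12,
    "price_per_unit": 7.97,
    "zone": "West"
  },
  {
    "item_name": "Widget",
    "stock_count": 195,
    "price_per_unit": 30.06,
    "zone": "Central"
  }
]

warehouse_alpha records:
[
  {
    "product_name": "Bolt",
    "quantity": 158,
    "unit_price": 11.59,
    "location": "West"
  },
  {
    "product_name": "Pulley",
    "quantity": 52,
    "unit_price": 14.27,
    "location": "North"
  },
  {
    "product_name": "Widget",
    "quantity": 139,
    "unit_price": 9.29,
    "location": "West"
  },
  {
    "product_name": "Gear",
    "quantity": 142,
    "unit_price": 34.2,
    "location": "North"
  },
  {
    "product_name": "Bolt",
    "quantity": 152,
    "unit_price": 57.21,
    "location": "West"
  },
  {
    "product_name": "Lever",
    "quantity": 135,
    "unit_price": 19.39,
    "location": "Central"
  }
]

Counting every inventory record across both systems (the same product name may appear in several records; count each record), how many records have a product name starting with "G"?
2

Schema mapping: "item_name" (warehouse_beta) = "product_name" (warehouse_alpha) = product name

Records with product name starting with "G" in warehouse_beta: 1
Records with product name starting with "G" in warehouse_alpha: 1

Total: 1 + 1 = 2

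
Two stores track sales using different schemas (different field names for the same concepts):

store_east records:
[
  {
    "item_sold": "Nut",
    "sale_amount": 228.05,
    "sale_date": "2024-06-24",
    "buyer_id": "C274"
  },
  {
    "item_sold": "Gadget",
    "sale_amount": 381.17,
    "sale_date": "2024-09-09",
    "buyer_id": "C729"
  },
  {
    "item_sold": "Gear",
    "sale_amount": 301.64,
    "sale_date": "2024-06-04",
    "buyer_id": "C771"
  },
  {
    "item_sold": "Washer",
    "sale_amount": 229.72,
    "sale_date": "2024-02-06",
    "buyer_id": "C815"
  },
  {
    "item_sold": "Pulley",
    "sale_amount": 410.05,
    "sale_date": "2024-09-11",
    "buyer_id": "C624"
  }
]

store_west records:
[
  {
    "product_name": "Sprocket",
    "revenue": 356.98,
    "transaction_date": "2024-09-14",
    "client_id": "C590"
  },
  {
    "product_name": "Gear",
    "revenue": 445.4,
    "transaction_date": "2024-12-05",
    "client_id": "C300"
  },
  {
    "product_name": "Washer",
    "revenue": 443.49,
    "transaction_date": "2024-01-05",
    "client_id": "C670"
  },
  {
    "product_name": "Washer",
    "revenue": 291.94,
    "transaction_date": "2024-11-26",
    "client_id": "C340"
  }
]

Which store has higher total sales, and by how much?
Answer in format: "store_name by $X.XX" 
store_east by $12.82

Schema mapping: "sale_amount" (store_east) = "revenue" (store_west) = sale amount

Total for store_east: 1550.63
Total for store_west: 1537.81

Difference: |1550.63 - 1537.81| = 12.82
store_east has higher sales by $12.82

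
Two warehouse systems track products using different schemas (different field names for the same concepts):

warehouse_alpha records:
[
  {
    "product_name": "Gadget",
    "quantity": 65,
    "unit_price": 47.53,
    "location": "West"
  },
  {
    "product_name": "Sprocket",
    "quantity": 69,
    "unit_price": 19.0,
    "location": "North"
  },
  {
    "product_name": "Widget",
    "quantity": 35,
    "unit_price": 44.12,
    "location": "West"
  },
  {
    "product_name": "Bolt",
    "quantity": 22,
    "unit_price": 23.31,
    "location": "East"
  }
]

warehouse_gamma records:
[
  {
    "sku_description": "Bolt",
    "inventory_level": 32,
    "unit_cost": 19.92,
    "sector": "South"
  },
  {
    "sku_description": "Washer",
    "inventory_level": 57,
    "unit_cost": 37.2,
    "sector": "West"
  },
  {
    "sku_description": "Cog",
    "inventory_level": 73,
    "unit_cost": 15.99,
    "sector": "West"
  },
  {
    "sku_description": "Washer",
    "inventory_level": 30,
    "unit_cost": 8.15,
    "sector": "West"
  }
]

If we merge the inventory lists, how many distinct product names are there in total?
6

Schema mapping: "product_name" (warehouse_alpha) = "sku_description" (warehouse_gamma) = product name

Products in warehouse_alpha: ['Bolt', 'Gadget', 'Sprocket', 'Widget']
Products in warehouse_gamma: ['Bolt', 'Cog', 'Washer']

Union (unique products): ['Bolt', 'Cog', 'Gadget', 'Sprocket', 'Washer', 'Widget']
Count: 6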